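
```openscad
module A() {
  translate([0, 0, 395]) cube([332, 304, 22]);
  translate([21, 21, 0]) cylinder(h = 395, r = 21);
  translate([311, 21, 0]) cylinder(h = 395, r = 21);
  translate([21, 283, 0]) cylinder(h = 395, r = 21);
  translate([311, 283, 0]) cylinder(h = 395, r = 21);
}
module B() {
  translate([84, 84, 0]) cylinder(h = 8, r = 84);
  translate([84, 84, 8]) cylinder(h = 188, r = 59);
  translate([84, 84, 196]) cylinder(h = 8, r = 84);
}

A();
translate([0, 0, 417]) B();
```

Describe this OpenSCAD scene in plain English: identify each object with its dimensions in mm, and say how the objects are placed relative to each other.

A is a four-legged stool. The seat is 332×304 mm, 22 mm thick, top at z = 417 mm. It stands on four round legs, each 42 mm in diameter, from z = 0 to the seat underside, each leg's axis is inset half a diameter from the nearest pair of seat edges (so the leg's bounding box is flush with the corner).

B is a spool: two coaxial disc flanges of radius 84 mm and thickness 8 mm, joined by a core cylinder of radius 59 mm and height 188 mm. The lower flange rests on z = 0 and the three cylinders share a vertical axis.

The spool is on top of the stool.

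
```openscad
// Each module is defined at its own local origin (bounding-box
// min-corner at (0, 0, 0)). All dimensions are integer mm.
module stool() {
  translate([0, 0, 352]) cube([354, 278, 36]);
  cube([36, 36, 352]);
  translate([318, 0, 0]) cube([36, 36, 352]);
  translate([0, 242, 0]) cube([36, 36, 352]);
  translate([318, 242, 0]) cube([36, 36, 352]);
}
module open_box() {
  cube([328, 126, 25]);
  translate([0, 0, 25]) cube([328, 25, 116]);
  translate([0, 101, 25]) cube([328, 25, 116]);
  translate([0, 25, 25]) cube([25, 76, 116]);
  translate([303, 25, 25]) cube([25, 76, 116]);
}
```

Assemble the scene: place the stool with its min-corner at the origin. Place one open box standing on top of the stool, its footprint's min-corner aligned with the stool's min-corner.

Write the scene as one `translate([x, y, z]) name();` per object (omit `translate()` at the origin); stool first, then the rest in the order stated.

stool();
translate([0, 0, 388]) open_box();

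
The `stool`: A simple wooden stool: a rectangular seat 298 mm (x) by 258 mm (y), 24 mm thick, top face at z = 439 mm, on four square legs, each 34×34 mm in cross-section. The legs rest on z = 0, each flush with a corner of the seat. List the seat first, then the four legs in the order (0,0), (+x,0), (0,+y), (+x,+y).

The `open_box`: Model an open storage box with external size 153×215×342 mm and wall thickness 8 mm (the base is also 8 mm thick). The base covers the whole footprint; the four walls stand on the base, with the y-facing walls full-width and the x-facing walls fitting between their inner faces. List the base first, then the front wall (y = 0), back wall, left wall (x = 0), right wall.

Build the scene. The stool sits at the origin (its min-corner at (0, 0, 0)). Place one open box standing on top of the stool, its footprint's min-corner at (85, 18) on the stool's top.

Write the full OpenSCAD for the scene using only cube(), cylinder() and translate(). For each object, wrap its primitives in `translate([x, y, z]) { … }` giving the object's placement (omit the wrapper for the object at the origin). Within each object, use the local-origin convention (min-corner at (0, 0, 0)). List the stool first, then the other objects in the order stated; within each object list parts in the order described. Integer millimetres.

translate([0, 0, 415]) cube([298, 258, 24]);
cube([34, 34, 415]);
translate([264, 0, 0]) cube([34, 34, 415]);
translate([0, 224, 0]) cube([34, 34, 415]);
translate([264, 224, 0]) cube([34, 34, 415]);
translate([85, 18, 439]) {
  cube([153, 215, 8]);
  translate([0, 0, 8]) cube([153, 8, 334]);
  translate([0, 207, 8]) cube([153, 8, 334]);
  translate([0, 8, 8]) cube([8, 199, 334]);
  translate([145, 8, 8]) cube([8, 199, 334]);
}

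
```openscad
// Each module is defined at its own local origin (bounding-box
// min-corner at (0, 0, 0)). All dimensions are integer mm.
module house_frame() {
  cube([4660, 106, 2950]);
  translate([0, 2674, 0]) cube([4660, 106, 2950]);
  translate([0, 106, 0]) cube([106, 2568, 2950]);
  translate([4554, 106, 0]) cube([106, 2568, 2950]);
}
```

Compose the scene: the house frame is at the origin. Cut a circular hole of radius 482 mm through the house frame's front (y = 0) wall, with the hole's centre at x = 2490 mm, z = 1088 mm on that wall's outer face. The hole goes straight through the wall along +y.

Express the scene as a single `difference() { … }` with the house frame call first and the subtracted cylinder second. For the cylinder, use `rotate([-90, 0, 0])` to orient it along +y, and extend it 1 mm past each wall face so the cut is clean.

difference() {
  house_frame();
  translate([2490, -1, 1088]) rotate([-90, 0, 0]) cylinder(h = 108, r = 482);
}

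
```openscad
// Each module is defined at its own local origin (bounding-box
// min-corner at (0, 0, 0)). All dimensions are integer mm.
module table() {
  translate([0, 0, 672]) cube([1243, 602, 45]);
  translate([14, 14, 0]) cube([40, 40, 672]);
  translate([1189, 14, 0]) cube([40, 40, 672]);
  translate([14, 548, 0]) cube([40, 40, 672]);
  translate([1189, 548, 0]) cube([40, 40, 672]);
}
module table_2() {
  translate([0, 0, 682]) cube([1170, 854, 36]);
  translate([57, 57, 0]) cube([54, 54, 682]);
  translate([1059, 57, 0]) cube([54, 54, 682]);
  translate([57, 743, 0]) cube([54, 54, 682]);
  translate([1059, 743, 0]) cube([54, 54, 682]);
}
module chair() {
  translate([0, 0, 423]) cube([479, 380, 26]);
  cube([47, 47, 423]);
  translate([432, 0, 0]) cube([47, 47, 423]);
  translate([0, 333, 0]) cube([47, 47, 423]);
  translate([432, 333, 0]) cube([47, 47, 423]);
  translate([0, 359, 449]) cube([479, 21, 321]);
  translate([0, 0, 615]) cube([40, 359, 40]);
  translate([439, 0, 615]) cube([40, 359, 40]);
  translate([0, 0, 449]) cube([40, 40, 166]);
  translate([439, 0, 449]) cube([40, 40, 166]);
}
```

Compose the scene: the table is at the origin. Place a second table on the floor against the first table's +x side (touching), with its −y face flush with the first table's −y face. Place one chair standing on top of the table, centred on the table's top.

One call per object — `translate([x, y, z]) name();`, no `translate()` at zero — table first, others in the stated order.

table();
translate([1243, 0, 0]) table_2();
translate([382, 111, 717]) chair();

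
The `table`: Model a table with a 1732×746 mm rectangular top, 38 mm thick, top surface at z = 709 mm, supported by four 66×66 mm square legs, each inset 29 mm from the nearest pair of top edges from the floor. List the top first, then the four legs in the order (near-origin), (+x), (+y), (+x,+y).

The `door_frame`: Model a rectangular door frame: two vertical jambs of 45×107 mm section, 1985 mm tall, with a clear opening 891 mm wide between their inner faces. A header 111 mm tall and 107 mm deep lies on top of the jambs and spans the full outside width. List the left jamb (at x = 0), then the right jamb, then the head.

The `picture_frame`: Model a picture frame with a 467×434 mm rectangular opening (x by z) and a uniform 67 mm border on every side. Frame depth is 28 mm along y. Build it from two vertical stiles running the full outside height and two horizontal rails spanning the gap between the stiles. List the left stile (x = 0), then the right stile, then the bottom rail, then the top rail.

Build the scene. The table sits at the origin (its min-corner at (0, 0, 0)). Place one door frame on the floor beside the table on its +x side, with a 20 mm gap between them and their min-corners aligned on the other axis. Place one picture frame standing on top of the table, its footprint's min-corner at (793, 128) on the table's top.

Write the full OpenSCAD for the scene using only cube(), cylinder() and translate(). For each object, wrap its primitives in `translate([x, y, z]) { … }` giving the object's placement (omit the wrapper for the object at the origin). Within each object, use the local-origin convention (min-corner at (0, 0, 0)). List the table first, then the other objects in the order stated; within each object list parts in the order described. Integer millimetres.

translate([0, 0, 671]) cube([1732, 746, 38]);
translate([29, 29, 0]) cube([66, 66, 671]);
translate([1637, 29, 0]) cube([66, 66, 671]);
translate([29, 651, 0]) cube([66, 66, 671]);
translate([1637, 651, 0]) cube([66, 66, 671]);
translate([1752, 0, 0]) {
  cube([45, 107, 1985]);
  translate([936, 0, 0]) cube([45, 107, 1985]);
  translate([0, 0, 1985]) cube([981, 107, 111]);
}
translate([793, 128, 709]) {
  cube([67, 28, 568]);
  translate([534, 0, 0]) cube([67, 28, 568]);
  translate([67, 0, 0]) cube([467, 28, 67]);
  translate([67, 0, 501]) cube([467, 28, 67]);
}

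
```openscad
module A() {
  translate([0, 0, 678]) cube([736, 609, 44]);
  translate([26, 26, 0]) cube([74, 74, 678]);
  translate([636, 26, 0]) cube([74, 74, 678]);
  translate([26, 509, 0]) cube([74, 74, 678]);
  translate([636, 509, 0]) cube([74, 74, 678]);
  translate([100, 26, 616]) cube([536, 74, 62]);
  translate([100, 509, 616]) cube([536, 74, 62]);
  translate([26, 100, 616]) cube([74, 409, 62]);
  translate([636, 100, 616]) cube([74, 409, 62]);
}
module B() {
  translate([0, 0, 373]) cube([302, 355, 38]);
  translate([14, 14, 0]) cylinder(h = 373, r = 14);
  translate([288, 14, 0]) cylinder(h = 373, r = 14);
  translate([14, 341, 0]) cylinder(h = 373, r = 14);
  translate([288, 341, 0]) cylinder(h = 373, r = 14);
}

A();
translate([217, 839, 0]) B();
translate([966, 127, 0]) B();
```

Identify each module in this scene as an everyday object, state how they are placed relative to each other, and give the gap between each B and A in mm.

Each stool's nearest face is 230 mm from the table's bounding box.

A is a table. B is a stool. Two stools sit around the table at the +y, +x sides. The gap between each stool and the table is 230 mm.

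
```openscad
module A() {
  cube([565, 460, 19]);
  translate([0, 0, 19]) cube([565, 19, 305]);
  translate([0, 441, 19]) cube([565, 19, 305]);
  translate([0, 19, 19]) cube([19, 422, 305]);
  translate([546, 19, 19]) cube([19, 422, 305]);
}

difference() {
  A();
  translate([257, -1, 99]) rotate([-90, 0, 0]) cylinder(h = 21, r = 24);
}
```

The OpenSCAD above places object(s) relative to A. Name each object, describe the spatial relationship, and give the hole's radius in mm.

A is an open box. The open box has a circular hole through its front wall. The hole's radius is 24 mm.

The subtracted cylinder has r = 24 mm.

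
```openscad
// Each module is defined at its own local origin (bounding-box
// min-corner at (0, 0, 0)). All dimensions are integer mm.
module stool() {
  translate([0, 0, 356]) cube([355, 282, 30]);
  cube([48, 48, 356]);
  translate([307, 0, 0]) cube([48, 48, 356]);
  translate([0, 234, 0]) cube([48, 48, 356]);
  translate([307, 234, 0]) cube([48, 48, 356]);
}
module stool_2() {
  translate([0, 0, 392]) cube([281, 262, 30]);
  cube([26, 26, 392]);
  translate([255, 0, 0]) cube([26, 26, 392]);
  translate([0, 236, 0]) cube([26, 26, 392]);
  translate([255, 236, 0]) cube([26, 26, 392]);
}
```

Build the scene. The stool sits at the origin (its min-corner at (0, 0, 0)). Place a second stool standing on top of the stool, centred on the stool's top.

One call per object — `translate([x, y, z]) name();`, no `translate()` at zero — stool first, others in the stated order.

stool();
translate([37, 10, 386]) stool_2();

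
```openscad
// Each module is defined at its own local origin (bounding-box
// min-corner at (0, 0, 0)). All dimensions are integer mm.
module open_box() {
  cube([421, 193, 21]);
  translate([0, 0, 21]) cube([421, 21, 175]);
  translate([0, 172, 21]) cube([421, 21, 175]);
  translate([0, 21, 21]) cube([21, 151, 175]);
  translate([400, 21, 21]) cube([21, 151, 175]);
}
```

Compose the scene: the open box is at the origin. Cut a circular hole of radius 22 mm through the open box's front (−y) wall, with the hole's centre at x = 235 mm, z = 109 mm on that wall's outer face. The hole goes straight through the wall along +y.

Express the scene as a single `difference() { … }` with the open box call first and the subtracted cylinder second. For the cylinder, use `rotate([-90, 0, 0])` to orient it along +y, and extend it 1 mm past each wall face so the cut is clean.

difference() {
  open_box();
  translate([235, -1, 109]) rotate([-90, 0, 0]) cylinder(h = 23, r = 22);
}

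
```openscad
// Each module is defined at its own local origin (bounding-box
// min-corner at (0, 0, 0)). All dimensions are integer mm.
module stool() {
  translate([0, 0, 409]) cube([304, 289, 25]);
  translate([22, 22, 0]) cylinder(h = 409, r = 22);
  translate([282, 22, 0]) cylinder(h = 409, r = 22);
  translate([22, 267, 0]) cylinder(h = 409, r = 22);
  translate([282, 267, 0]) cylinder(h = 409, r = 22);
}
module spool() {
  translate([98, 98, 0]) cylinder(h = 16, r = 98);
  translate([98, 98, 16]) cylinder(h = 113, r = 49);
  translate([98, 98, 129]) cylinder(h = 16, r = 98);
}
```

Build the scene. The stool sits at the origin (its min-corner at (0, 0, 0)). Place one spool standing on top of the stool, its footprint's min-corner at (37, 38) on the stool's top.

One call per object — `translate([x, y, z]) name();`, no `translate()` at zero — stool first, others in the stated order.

stool();
translate([37, 38, 434]) spool();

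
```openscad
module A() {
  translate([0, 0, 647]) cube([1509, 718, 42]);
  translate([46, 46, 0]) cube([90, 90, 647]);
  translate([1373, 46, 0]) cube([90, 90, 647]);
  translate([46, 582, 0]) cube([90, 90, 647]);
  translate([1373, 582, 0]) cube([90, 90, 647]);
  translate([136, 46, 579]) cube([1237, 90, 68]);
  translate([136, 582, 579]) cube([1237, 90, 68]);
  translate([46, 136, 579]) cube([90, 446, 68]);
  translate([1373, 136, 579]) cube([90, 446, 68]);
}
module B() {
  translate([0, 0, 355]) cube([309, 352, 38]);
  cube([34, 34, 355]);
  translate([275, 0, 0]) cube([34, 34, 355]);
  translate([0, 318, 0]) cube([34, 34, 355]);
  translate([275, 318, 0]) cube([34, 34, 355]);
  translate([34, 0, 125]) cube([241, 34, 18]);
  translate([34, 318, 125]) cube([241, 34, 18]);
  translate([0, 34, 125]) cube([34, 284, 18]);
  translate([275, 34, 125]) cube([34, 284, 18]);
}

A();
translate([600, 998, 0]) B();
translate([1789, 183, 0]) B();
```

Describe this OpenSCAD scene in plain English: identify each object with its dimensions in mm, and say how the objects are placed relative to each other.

A is a rectangular dining table. The top is 1509×718×42 mm with its upper surface at z = 689 mm. It stands on four 90×90 mm square legs, each inset 46 mm from the nearest pair of top edges, running from the floor to the underside of the top. Four apron rails, 90 mm thick and 68 mm tall, run between adjacent legs with their top edges flush with the underside of the top and their outer faces flush with the legs' outer faces.

B is a four-legged stool. The seat is 309×352 mm, 38 mm thick, top at z = 393 mm. It stands on four square legs, each 34×34 mm in cross-section, from z = 0 to the seat underside, each flush with a corner of the seat. Four stretchers, 34 mm wide and 18 mm tall, connect adjacent legs with their undersides at z = 125 mm, each running between the inner faces of the legs it joins and aligned with the legs' outer faces on the other axis.

Two stools sit around the table at the +y, +x sides.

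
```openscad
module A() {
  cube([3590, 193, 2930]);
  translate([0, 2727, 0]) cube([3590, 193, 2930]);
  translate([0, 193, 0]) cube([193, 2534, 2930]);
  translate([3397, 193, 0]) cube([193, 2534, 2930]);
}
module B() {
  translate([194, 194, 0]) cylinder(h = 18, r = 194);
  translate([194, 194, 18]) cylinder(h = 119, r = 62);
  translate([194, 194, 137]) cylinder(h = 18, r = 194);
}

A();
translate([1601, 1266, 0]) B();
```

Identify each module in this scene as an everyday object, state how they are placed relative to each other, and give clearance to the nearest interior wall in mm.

A is a house frame. B is a spool. The spool sits inside the house frame, centred. The clearance to the nearest interior wall is 1073 mm.

Clearances: x = 1408, y = 1073; minimum 1073 mm.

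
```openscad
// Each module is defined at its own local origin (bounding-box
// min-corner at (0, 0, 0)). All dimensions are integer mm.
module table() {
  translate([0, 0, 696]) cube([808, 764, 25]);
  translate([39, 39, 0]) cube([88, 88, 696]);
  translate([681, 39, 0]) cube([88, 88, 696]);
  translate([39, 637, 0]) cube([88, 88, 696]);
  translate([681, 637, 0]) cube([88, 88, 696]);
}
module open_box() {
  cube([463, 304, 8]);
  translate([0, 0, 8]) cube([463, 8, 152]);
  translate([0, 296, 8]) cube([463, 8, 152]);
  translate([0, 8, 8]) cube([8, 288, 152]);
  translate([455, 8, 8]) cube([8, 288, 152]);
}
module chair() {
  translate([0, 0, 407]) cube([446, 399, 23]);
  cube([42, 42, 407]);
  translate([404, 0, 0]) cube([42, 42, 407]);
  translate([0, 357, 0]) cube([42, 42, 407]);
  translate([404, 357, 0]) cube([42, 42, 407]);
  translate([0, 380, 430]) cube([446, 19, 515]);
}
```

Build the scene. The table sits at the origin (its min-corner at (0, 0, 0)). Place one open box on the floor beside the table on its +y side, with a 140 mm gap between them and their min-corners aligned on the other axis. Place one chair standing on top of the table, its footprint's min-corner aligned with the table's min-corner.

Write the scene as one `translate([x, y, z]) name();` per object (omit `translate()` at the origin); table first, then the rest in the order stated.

table();
translate([0, 904, 0]) open_box();
translate([0, 0, 721]) chair();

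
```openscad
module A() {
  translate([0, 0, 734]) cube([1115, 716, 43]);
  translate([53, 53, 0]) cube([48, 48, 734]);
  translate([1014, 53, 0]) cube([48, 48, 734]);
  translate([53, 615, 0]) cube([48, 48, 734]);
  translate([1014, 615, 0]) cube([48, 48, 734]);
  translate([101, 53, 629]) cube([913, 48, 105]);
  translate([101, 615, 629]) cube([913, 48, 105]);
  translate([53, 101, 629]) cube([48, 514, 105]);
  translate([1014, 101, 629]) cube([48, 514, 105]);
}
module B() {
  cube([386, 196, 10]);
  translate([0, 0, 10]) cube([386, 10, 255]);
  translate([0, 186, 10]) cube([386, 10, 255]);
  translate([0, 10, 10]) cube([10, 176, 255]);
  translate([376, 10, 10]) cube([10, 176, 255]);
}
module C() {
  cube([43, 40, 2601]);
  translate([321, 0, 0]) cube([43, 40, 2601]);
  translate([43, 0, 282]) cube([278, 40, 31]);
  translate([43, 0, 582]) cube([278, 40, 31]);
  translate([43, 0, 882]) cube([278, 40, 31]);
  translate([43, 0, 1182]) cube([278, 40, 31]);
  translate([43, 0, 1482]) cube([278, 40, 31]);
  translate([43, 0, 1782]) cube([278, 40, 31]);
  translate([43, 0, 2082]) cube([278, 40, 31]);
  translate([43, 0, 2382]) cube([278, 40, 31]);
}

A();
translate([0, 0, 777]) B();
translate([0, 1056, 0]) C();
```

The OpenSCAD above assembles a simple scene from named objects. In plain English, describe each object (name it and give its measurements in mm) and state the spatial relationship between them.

A is a table: top 1115 mm (x) × 716 mm (y), 43 mm thick, upper face at z = 777 mm, on four 48×48 mm square legs, each inset 53 mm from the nearest pair of top edges, running from z = 0 to the bottom of the top. Four apron rails, 48 mm thick and 105 mm tall, run between adjacent legs with their top edges flush with the underside of the top and their outer faces flush with the legs' outer faces.

B is an open-topped rectangular box: outside dimensions 386×196×265 mm, with a uniform wall and base thickness of 10 mm. The base is a full 386×196 slab on the floor; four walls sit on top of the base. The front and back walls (the −y and +y sides) span the full width; the two side walls fit between them.

C is a straight ladder. Two 43×40 mm vertical rails, 2601 mm tall, stand 364 mm apart (outside-to-outside) with their front faces coplanar on the −y side. 8 rungs, each 40 mm deep and 31 mm tall, span between the inner faces of the rails, front faces flush with the rails. The lowest rung's underside is at z = 282 mm and rungs are spaced 300 mm apart (underside to underside).

The open box is on top of the table. The ladder is on the floor beside the table on its +y side.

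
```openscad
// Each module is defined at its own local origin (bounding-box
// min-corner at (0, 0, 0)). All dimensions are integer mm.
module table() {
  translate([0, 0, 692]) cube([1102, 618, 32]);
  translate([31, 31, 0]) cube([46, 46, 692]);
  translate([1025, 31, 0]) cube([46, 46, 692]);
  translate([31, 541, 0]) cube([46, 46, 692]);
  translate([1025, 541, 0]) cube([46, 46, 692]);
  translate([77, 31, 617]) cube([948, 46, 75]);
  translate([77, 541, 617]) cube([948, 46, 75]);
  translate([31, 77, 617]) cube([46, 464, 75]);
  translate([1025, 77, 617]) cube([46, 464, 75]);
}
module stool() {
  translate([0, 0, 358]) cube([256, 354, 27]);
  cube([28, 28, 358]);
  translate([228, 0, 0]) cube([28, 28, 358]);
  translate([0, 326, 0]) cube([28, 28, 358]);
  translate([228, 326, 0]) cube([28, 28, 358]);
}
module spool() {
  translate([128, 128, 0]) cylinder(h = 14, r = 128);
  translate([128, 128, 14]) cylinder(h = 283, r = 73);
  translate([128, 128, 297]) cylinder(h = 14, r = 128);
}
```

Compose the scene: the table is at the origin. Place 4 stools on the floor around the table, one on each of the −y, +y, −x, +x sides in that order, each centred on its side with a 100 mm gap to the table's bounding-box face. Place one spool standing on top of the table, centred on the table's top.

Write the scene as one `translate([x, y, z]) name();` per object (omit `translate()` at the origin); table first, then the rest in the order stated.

table();
translate([423, -454, 0]) stool();
translate([423, 718, 0]) stool();
translate([-356, 132, 0]) stool();
translate([1202, 132, 0]) stool();
translate([423, 181, 724]) spool();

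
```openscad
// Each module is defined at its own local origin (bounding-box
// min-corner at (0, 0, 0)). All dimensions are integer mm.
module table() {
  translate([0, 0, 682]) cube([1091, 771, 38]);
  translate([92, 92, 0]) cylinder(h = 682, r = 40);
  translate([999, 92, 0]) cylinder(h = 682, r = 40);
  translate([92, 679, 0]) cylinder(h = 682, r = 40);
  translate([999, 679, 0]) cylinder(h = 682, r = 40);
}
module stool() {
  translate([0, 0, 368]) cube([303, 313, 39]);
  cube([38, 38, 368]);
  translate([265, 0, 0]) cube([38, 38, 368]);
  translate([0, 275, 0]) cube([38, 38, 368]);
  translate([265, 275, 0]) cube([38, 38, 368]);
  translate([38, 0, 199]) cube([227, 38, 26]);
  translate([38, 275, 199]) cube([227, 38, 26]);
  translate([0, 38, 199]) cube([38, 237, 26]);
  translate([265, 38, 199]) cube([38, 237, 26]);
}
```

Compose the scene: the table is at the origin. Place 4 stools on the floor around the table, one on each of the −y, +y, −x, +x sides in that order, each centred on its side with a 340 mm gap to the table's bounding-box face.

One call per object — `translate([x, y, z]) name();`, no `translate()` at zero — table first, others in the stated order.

table();
translate([394, -653, 0]) stool();
translate([394, 1111, 0]) stool();
translate([-643, 229, 0]) stool();
translate([1431, 229, 0]) stool();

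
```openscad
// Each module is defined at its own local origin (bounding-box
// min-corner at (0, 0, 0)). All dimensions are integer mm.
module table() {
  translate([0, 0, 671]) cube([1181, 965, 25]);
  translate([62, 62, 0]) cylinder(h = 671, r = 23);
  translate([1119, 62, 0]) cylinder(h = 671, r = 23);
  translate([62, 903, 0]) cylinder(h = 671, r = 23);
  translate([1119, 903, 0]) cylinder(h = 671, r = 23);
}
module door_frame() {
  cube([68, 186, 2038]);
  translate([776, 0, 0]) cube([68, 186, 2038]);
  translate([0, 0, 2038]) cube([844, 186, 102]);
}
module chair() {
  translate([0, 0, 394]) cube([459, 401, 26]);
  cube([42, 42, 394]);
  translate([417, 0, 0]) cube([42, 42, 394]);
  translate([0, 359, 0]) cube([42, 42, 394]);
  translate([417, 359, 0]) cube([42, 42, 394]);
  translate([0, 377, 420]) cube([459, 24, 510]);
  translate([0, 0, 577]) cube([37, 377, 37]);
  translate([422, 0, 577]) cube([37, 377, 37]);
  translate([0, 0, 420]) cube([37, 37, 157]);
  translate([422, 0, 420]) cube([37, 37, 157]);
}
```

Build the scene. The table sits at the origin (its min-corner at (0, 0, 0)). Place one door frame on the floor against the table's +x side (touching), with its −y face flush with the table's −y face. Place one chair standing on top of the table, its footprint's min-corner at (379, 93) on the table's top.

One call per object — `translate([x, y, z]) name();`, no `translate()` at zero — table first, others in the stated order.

table();
translate([1181, 0, 0]) door_frame();
translate([379, 93, 696]) chair();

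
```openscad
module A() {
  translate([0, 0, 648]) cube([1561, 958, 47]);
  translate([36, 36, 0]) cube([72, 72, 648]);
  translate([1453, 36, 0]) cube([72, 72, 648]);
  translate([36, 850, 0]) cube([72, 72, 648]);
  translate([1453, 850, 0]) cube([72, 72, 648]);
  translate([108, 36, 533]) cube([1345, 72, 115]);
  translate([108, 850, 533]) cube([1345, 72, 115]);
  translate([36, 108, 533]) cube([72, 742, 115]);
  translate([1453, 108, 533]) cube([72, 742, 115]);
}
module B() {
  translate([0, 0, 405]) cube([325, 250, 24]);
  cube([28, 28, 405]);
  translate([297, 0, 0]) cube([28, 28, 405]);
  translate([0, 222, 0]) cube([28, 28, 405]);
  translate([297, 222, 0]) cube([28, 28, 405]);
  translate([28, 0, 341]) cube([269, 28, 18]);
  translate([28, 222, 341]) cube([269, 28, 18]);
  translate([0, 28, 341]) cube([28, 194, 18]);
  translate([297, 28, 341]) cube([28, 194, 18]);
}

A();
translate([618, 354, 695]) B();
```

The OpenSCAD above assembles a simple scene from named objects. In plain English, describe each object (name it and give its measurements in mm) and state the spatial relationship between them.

A is a rectangular dining table. The top is 1561×958×47 mm with its upper surface at z = 695 mm. It stands on four 72×72 mm square legs, each inset 36 mm from the nearest pair of top edges, running from the floor to the underside of the top. Four apron rails, 72 mm thick and 115 mm tall, run between adjacent legs with their top edges flush with the underside of the top and their outer faces flush with the legs' outer faces.

B is a simple wooden stool: a rectangular seat 325 mm (x) by 250 mm (y), 24 mm thick, top face at z = 429 mm, on four square legs, each 28×28 mm in cross-section. The legs rest on z = 0, each flush with a corner of the seat. Four stretchers, 28 mm wide and 18 mm tall, connect adjacent legs with their undersides at z = 341 mm, each running between the inner faces of the legs it joins and aligned with the legs' outer faces on the other axis.

The stool is on top of the table, centred.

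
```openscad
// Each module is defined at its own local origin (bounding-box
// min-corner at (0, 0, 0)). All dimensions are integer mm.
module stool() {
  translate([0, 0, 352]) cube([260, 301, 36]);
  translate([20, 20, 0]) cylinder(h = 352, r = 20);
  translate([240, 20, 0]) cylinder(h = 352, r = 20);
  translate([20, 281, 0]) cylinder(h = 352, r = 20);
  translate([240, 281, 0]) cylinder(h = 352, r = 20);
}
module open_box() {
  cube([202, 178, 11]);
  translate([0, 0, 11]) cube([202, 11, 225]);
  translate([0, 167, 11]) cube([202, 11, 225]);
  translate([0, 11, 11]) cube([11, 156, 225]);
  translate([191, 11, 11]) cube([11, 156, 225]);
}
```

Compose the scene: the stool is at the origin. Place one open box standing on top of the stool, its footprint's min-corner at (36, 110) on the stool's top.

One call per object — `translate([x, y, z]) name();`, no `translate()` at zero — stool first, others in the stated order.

stool();
translate([36, 110, 388]) open_box();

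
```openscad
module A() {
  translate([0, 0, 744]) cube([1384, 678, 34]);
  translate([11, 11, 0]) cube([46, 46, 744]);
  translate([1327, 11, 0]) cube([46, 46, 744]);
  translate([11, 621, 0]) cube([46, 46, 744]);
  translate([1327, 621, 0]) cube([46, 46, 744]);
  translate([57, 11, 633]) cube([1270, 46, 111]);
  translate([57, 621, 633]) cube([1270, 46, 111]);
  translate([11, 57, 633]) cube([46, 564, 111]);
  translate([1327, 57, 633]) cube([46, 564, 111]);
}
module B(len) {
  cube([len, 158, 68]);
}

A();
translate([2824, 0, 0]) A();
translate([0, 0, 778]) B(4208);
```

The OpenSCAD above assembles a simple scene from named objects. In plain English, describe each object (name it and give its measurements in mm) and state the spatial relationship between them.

A is a table: top 1384 mm (x) × 678 mm (y), 34 mm thick, upper face at z = 778 mm, on four 46×46 mm square legs, each inset 11 mm from the nearest pair of top edges, running from z = 0 to the bottom of the top. Four apron rails, 46 mm thick and 111 mm tall, run between adjacent legs with their top edges flush with the underside of the top and their outer faces flush with the legs' outer faces.

B is a rectangular beam 4208 mm long (x), 158 mm deep (y), 68 mm thick (z).

The beam spans the tops of two tables placed 1440 mm apart, resting at z = 778 mm.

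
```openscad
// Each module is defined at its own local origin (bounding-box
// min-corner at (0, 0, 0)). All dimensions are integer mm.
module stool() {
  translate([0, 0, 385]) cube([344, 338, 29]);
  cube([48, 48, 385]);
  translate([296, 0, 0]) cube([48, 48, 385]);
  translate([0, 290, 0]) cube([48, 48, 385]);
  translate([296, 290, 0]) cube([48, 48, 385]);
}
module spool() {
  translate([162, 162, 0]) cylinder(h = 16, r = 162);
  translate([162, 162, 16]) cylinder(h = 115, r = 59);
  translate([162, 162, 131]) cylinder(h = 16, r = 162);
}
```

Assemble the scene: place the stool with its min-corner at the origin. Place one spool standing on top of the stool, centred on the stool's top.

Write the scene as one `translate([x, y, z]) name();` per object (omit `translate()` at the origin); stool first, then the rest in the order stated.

stool();
translate([10, 7, 414]) spool();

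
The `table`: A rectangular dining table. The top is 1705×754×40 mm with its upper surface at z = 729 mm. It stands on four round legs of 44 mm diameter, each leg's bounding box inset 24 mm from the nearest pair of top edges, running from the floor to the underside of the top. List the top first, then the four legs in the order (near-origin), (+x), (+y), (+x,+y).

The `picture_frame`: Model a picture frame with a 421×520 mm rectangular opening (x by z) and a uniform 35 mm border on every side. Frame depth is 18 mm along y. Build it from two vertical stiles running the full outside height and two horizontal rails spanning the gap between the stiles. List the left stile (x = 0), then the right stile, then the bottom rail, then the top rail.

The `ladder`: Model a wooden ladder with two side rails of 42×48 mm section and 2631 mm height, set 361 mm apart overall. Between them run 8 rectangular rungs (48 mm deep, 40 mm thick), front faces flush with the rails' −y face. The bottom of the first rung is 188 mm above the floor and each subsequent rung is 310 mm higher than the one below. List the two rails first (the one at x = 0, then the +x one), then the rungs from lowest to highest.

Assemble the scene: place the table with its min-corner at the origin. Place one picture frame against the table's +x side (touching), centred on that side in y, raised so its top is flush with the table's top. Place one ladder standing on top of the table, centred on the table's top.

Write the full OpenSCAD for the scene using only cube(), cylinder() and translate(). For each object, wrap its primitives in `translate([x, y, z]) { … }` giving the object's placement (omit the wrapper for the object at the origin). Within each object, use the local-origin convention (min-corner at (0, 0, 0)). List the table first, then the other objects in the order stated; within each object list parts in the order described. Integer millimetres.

translate([0, 0, 689]) cube([1705, 754, 40]);
translate([46, 46, 0]) cylinder(h = 689, r = 22);
translate([1659, 46, 0]) cylinder(h = 689, r = 22);
translate([46, 708, 0]) cylinder(h = 689, r = 22);
translate([1659, 708, 0]) cylinder(h = 689, r = 22);
translate([1705, 368, 139]) {
  cube([35, 18, 590]);
  translate([456, 0, 0]) cube([35, 18, 590]);
  translate([35, 0, 0]) cube([421, 18, 35]);
  translate([35, 0, 555]) cube([421, 18, 35]);
}
translate([672, 353, 729]) {
  cube([42, 48, 2631]);
  translate([319, 0, 0]) cube([42, 48, 2631]);
  translate([42, 0, 188]) cube([277, 48, 40]);
  translate([42, 0, 498]) cube([277, 48, 40]);
  translate([42, 0, 808]) cube([277, 48, 40]);
  translate([42, 0, 1118]) cube([277, 48, 40]);
  translate([42, 0, 1428]) cube([277, 48, 40]);
  translate([42, 0, 1738]) cube([277, 48, 40]);
  translate([42, 0, 2048]) cube([277, 48, 40]);
  translate([42, 0, 2358]) cube([277, 48, 40]);
}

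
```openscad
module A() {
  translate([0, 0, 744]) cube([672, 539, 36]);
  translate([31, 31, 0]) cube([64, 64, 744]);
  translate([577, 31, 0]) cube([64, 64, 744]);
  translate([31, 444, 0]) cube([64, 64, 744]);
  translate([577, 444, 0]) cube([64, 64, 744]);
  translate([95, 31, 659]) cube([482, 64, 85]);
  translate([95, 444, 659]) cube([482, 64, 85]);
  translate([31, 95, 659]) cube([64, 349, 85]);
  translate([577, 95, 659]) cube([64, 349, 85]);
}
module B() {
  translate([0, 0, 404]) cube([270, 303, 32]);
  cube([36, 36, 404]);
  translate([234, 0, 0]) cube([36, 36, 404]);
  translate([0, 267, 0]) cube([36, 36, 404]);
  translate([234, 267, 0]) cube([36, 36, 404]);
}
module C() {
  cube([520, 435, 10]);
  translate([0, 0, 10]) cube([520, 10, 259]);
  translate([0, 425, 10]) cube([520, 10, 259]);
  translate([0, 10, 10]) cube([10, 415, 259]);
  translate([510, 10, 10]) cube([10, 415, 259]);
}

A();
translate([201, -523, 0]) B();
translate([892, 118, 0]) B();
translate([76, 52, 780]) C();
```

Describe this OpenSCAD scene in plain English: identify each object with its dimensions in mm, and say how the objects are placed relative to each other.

A is a table: top 672 mm (x) × 539 mm (y), 36 mm thick, upper face at z = 780 mm, on four 64×64 mm square legs, each inset 31 mm from the nearest pair of top edges, running from z = 0 to the bottom of the top. Four apron rails, 64 mm thick and 85 mm tall, run between adjacent legs with their top edges flush with the underside of the top and their outer faces flush with the legs' outer faces.

B is a four-legged stool. The seat is a 270×303×32 mm slab whose top surface is at z = 436 mm; four square legs, each 36×36 mm in cross-section, run from the floor (z = 0) to the underside of the seat, each flush with a corner of the seat.

C is an open-topped rectangular box: outside dimensions 520×435×269 mm, with a uniform wall and base thickness of 10 mm. The base is a full 520×435 slab on the floor; four walls sit on top of the base. The front and back walls (the −y and +y sides) span the full width; the two side walls fit between them.

Two stools sit around the table at the −y, +x sides. The open box is on top of the table, centred.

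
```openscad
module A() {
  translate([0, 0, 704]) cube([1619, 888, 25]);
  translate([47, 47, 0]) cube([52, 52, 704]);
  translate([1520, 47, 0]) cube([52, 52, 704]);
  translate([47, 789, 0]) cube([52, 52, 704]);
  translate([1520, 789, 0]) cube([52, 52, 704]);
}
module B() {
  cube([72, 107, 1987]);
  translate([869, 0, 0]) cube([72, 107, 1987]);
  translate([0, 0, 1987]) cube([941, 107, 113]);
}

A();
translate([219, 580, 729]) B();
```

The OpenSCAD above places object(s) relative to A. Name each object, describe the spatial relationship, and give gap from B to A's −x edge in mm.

The door frame's min-x is at 219; the table's min-x is 0; gap = 219 mm.

A is a table. B is a door frame. The door frame is on top of the table. The gap from the door frame to the table's −x edge is 219 mm.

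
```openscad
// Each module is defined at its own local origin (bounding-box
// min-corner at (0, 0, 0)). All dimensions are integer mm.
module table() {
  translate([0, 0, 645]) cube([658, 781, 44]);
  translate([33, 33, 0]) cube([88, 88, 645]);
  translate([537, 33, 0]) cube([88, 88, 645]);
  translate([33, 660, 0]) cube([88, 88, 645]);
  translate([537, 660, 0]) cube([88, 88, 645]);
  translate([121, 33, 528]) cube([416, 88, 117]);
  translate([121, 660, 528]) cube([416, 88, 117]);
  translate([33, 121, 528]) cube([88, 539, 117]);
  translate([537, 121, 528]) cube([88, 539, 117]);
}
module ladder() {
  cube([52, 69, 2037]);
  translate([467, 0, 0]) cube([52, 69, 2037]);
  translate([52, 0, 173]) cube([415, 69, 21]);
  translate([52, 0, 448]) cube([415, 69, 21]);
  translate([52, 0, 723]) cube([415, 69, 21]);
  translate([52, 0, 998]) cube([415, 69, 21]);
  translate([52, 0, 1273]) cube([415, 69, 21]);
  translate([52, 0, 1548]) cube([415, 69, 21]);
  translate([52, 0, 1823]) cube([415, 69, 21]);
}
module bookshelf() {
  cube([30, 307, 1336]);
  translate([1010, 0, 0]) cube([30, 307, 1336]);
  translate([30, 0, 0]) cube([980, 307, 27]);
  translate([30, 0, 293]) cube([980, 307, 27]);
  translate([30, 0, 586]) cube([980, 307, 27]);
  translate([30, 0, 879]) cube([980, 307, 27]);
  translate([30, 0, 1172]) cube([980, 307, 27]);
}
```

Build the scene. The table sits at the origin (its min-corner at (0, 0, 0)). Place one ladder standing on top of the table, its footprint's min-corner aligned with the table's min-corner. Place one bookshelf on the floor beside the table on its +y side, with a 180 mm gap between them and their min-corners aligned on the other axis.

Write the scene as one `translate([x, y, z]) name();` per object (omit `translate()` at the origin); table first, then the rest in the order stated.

table();
translate([0, 0, 689]) ladder();
translate([0, 961, 0]) bookshelf();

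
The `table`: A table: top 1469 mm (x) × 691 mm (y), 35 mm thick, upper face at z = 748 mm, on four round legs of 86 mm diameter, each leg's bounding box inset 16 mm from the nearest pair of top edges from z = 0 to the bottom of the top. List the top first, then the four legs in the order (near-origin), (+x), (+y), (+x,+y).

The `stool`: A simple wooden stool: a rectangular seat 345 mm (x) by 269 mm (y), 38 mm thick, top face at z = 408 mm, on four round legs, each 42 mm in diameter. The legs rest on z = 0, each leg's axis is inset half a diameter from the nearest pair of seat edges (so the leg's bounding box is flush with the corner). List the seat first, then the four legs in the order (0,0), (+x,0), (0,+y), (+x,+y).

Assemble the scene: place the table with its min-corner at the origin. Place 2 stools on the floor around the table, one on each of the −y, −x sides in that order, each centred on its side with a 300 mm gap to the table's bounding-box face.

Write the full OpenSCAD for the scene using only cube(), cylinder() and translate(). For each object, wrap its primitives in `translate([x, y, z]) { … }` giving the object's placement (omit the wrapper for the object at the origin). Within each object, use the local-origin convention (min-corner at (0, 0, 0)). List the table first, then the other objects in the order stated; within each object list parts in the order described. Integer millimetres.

translate([0, 0, 713]) cube([1469, 691, 35]);
translate([59, 59, 0]) cylinder(h = 713, r = 43);
translate([1410, 59, 0]) cylinder(h = 713, r = 43);
translate([59, 632, 0]) cylinder(h = 713, r = 43);
translate([1410, 632, 0]) cylinder(h = 713, r = 43);
translate([562, -569, 0]) {
  translate([0, 0, 370]) cube([345, 269, 38]);
  translate([21, 21, 0]) cylinder(h = 370, r = 21);
  translate([324, 21, 0]) cylinder(h = 370, r = 21);
  translate([21, 248, 0]) cylinder(h = 370, r = 21);
  translate([324, 248, 0]) cylinder(h = 370, r = 21);
}
translate([-645, 211, 0]) {
  translate([0, 0, 370]) cube([345, 269, 38]);
  translate([21, 21, 0]) cylinder(h = 370, r = 21);
  translate([324, 21, 0]) cylinder(h = 370, r = 21);
  translate([21, 248, 0]) cylinder(h = 370, r = 21);
  translate([324, 248, 0]) cylinder(h = 370, r = 21);
}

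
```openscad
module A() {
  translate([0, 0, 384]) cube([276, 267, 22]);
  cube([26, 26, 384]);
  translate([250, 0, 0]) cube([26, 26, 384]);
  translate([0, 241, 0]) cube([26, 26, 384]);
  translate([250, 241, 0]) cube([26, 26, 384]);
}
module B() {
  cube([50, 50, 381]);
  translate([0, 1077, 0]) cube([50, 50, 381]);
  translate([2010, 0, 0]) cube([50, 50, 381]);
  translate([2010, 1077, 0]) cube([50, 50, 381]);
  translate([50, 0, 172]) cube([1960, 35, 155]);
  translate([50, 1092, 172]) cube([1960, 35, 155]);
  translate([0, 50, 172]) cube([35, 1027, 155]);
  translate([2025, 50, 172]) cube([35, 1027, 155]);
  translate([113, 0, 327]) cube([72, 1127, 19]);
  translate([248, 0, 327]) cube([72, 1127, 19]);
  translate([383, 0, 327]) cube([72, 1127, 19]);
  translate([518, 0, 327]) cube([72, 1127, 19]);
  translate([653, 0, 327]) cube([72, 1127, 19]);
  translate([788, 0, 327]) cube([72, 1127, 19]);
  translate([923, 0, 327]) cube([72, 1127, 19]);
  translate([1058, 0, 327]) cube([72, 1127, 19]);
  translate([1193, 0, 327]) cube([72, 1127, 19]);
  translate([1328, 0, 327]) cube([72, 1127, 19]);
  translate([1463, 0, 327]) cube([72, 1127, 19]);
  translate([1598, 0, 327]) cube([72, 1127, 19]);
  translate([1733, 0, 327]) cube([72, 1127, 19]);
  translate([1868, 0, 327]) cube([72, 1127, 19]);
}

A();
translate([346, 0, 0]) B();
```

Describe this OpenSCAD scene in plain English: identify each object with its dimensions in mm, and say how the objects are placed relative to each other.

A is a four-legged stool. The seat is 276×267 mm, 22 mm thick, top at z = 406 mm. It stands on four square legs, each 26×26 mm in cross-section, from z = 0 to the seat underside, each flush with a corner of the seat.

B is a bed frame 2060 mm long (x) by 1127 mm wide (y). Four 50×50 mm corner posts, 381 mm tall, at the corners of the footprint. Four rails of 35 mm thickness and 155 mm height run between adjacent posts with their undersides at z = 172 mm, their outer faces flush with the outside of the frame (the two x-running rails run between the posts' inner faces; the two y-running rails run between the posts' inner faces). 14 slats, each 72 mm wide (x) and 19 mm thick, lie across the top of the two x-running rails, running the full 1127 mm width of the frame in y; the slats are evenly spaced along x between the inner faces of the end posts with equal gaps (rounded down to the nearest mm) at the −x end and between each pair — any rounding remainder accumulates at the +x end.

The bed frame is on the floor beside the stool on its +x side.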